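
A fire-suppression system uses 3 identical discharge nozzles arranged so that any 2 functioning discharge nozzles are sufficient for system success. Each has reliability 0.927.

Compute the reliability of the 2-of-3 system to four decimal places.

0.9848

R = Σ_{i=2}^{3} C(3,i) p^i (1−p)^{3−i} with p = 0.927
C(3,2)·0.927^2·0.073^1 = 0.188193
C(3,3)·0.927^3·0.073^0 = 0.796598
Sum = 0.9848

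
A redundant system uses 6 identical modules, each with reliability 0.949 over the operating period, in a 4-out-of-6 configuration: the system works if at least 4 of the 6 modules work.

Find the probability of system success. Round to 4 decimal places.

0.9976

R = Σ_{i=4}^{6} C(6,i) p^i (1−p)^{6−i} with p = 0.949
C(6,4)·0.949^4·0.051^2 = 0.031644
C(6,5)·0.949^5·0.051^1 = 0.235533
C(6,6)·0.949^6·0.051^0 = 0.730461
Sum = 0.9976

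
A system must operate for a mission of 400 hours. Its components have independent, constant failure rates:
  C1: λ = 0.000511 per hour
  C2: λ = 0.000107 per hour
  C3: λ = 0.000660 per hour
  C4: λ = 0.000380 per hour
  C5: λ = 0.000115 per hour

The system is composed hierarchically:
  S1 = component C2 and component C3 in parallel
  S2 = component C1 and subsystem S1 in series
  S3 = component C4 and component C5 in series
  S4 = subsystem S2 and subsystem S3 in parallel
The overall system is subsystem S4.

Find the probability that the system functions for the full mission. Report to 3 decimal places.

0.965

R(C1) = exp(−0.000511 × 400) = 0.81514
R(C2) = exp(−0.000107 × 400) = 0.95810
R(C3) = exp(−0.000660 × 400) = 0.76797
R(C4) = exp(−0.000380 × 400) = 0.85899
R(C5) = exp(−0.000115 × 400) = 0.95504
Parallel (C2 and C3): 1 − (1 − 0.95810)(1 − 0.76797) = 0.99028
Series (C1 and [0.99028]): 0.81514 × 0.99028 = 0.80722
Series (C4 and C5): 0.85899 × 0.95504 = 0.82037
Parallel ([0.80722] and [0.82037]): 1 − (1 − 0.80722)(1 − 0.82037) = 0.965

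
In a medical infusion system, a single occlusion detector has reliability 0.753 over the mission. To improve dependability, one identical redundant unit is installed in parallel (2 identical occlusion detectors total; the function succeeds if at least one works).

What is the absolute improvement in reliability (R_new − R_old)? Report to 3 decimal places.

0.186

R_before = 0.753
R_after = 1 − (1 − 0.753)^2 = 0.939
ΔR = 0.939 − 0.753 = 0.186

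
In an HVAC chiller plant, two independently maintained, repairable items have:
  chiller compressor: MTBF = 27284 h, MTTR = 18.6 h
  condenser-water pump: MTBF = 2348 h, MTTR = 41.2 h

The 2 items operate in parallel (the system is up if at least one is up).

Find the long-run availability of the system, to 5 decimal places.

A(chiller compressor) = MTBF/(MTBF+MTTR) = 27284/(27284+18.6) = 0.999319
A(condenser-water pump) = MTBF/(MTBF+MTTR) = 2348/(2348+41.2) = 0.982756
Parallel availability: 1 − (1 − 0.999319)(1 − 0.982756) = 0.99999

0.99999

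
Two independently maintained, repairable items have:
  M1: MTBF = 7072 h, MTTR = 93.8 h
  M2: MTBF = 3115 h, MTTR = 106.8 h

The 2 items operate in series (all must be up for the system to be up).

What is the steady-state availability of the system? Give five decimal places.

0.95419

A(M1) = MTBF/(MTBF+MTTR) = 7072/(7072+93.8) = 0.986910
A(M2) = MTBF/(MTBF+MTTR) = 3115/(3115+106.8) = 0.966851
Series availability: 0.986910 × 0.966851 = 0.95419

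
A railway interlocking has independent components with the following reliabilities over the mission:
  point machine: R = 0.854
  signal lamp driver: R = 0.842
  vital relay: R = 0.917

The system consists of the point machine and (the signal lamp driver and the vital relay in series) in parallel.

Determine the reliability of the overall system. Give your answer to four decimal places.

0.9667

Series (signal lamp driver and vital relay): 0.842000 × 0.917000 = 0.772114
Parallel (point machine and [0.772114]): 1 − (1 − 0.854000)(1 − 0.772114) = 0.9667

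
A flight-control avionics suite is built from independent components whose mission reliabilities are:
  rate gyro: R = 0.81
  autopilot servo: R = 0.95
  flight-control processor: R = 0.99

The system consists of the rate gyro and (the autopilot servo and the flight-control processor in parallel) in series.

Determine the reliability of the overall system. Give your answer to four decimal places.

Parallel (autopilot servo and flight-control processor): 1 − (1 − 0.950000)(1 − 0.990000) = 0.999500
Series (rate gyro and [0.999500]): 0.810000 × 0.999500 = 0.8096

0.8096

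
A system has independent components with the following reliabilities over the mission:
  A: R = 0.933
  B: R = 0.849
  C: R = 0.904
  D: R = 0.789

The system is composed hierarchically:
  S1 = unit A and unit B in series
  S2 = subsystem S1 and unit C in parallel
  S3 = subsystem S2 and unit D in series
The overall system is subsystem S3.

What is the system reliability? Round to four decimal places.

Series (A and B): 0.933000 × 0.849000 = 0.792117
Parallel ([0.792117] and C): 1 − (1 − 0.792117)(1 − 0.904000) = 0.980043
Series ([0.980043] and D): 0.980043 × 0.789000 = 0.7733

0.7733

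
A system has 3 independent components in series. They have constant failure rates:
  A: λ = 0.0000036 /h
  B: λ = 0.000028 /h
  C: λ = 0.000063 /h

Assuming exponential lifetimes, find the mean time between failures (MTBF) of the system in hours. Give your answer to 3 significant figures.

10600

Series of exponential components: λ_sys = Σ λ_i
λ_sys = 0.0000036 + 0.000028 + 0.000063 = 9.4600e-05 /h
MTBF = 1 / λ_sys = 10600 h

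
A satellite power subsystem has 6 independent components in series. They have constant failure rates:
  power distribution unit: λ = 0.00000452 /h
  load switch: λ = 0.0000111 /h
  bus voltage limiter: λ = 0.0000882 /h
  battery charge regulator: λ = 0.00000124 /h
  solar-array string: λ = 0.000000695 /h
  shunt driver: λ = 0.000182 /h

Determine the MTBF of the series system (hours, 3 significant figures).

Series of exponential components: λ_sys = Σ λ_i
λ_sys = 0.00000452 + 0.0000111 + 0.0000882 + 0.00000124 + 0.000000695 + 0.000182 = 2.8775e-04 /h
MTBF = 1 / λ_sys = 3480 h

3480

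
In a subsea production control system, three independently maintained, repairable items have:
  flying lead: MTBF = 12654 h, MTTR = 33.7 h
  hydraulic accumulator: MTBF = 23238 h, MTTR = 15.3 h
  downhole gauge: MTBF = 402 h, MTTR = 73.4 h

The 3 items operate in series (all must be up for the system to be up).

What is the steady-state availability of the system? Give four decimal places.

0.8428

A(flying lead) = MTBF/(MTBF+MTTR) = 12654/(12654+33.7) = 0.997344
A(hydraulic accumulator) = MTBF/(MTBF+MTTR) = 23238/(23238+15.3) = 0.999342
A(downhole gauge) = MTBF/(MTBF+MTTR) = 402/(402+73.4) = 0.845604
Series availability: 0.997344 × 0.999342 × 0.845604 = 0.8428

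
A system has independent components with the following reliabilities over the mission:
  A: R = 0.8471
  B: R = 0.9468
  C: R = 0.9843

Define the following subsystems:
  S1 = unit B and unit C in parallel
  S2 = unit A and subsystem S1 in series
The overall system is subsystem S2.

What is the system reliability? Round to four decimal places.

Parallel (B and C): 1 − (1 − 0.946800)(1 − 0.984300) = 0.999165
Series (A and [0.999165]): 0.847100 × 0.999165 = 0.8464

0.8464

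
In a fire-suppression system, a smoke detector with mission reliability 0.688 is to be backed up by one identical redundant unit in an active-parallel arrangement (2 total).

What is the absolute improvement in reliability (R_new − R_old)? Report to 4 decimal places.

0.2147

R_before = 0.688
R_after = 1 − (1 − 0.688)^2 = 0.9027
ΔR = 0.9027 − 0.688 = 0.2147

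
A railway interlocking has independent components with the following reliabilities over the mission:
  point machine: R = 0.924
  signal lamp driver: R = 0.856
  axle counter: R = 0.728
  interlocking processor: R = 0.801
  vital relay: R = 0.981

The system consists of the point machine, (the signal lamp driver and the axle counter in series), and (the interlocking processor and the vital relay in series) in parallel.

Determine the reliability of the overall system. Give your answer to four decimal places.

0.9939

Series (signal lamp driver and axle counter): 0.856000 × 0.728000 = 0.623168
Series (interlocking processor and vital relay): 0.801000 × 0.981000 = 0.785781
Parallel (point machine, [0.623168], and [0.785781]): 1 − (1 − 0.924000)(1 − 0.623168)(1 − 0.785781) = 0.9939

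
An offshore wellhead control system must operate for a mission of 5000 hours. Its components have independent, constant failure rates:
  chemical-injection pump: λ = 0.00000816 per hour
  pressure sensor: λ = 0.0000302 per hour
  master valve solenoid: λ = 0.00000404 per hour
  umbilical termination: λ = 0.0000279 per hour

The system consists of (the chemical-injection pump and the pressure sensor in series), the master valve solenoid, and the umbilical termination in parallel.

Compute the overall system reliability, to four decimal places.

0.9995

R(chemical-injection pump) = exp(−0.00000816 × 5000) = 0.960021
R(pressure sensor) = exp(−0.0000302 × 5000) = 0.859848
R(master valve solenoid) = exp(−0.00000404 × 5000) = 0.980003
R(umbilical termination) = exp(−0.0000279 × 5000) = 0.869793
Series (chemical-injection pump and pressure sensor): 0.960021 × 0.859848 = 0.825472
Parallel ([0.825472], master valve solenoid, and umbilical termination): 1 − (1 − 0.825472)(1 − 0.980003)(1 − 0.869793) = 0.9995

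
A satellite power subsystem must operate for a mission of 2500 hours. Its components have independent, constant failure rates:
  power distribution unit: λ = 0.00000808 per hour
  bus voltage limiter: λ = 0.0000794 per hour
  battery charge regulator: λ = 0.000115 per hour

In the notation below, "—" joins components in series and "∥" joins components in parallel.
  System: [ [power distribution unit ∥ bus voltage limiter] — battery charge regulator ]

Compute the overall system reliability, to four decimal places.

R(power distribution unit) = exp(−0.00000808 × 2500) = 0.980003
R(bus voltage limiter) = exp(−0.0000794 × 2500) = 0.819960
R(battery charge regulator) = exp(−0.000115 × 2500) = 0.750137
Parallel (power distribution unit and bus voltage limiter): 1 − (1 − 0.980003)(1 − 0.819960) = 0.996400
Series ([0.996400] and battery charge regulator): 0.996400 × 0.750137 = 0.7474

0.7474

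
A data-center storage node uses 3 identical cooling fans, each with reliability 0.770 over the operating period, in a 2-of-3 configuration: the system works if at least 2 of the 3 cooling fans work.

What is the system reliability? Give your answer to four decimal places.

0.8656

R = Σ_{i=2}^{3} C(3,i) p^i (1−p)^{3−i} with p = 0.770
C(3,2)·0.770^2·0.230^1 = 0.409101
C(3,3)·0.770^3·0.230^0 = 0.456533
Sum = 0.8656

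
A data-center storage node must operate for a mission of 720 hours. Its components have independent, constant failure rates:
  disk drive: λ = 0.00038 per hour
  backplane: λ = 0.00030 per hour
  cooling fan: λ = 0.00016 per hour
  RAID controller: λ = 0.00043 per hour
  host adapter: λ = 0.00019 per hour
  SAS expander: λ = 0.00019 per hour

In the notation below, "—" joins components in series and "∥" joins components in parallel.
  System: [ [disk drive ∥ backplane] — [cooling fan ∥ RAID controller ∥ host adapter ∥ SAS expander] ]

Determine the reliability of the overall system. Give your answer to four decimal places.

0.9530

R(disk drive) = exp(−0.00038 × 720) = 0.760636
R(backplane) = exp(−0.00030 × 720) = 0.805735
R(cooling fan) = exp(−0.00016 × 720) = 0.891188
R(RAID controller) = exp(−0.00043 × 720) = 0.733740
R(host adapter) = exp(−0.00019 × 720) = 0.872145
R(SAS expander) = exp(−0.00019 × 720) = 0.872145
Parallel (disk drive and backplane): 1 − (1 − 0.760636)(1 − 0.805735) = 0.953500
Parallel (cooling fan, RAID controller, host adapter, and SAS expander): 1 − (1 − 0.891188)(1 − 0.733740)(1 − 0.872145)(1 − 0.872145) = 0.999526
Series ([0.953500] and [0.999526]): 0.953500 × 0.999526 = 0.9530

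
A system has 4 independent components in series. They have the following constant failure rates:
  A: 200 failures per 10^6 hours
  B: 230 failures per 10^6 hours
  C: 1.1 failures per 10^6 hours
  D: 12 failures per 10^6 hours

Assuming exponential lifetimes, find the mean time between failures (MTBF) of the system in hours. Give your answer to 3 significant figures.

Series of exponential components: λ_sys = Σ λ_i
λ_sys = 0.00020 + 0.00023 + 0.0000011 + 0.000012 = 4.4310e-04 /h
MTBF = 1 / λ_sys = 2260 h

2260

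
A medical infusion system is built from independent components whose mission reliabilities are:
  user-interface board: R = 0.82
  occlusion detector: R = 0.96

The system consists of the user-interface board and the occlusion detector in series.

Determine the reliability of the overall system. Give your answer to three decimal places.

Series (user-interface board and occlusion detector): 0.82000 × 0.96000 = 0.787

0.787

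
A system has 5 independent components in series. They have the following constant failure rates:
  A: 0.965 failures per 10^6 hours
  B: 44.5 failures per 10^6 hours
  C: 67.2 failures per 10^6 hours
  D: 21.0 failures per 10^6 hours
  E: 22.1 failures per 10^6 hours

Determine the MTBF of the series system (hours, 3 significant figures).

Series of exponential components: λ_sys = Σ λ_i
λ_sys = 0.000000965 + 0.0000445 + 0.0000672 + 0.0000210 + 0.0000221 = 1.5576e-04 /h
MTBF = 1 / λ_sys = 6420 h

6420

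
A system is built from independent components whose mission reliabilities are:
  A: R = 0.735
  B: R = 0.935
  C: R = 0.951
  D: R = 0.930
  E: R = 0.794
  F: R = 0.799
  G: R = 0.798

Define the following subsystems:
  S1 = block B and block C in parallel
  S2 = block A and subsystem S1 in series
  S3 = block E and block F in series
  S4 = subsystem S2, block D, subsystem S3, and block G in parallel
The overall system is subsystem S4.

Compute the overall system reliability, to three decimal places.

0.999

Parallel (B and C): 1 − (1 − 0.93500)(1 − 0.95100) = 0.99682
Series (A and [0.99682]): 0.73500 × 0.99682 = 0.73266
Series (E and F): 0.79400 × 0.79900 = 0.63441
Parallel ([0.73266], D, [0.63441], and G): 1 − (1 − 0.73266)(1 − 0.93000)(1 − 0.63441)(1 − 0.79800) = 0.999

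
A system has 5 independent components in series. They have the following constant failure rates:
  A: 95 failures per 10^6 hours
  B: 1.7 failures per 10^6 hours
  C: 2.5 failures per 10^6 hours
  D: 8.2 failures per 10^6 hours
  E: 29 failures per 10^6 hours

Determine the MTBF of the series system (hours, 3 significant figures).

7330

Series of exponential components: λ_sys = Σ λ_i
λ_sys = 0.000095 + 0.0000017 + 0.0000025 + 0.0000082 + 0.000029 = 1.3640e-04 /h
MTBF = 1 / λ_sys = 7330 h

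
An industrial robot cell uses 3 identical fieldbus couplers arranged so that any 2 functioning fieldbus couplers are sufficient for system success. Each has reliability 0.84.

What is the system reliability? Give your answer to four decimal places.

R = Σ_{i=2}^{3} C(3,i) p^i (1−p)^{3−i} with p = 0.84
C(3,2)·0.84^2·0.16^1 = 0.338688
C(3,3)·0.84^3·0.16^0 = 0.592704
Sum = 0.9314

0.9314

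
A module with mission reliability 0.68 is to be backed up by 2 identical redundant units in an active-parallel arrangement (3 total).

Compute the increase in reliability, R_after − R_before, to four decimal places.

R_before = 0.68
R_after = 1 − (1 − 0.68)^3 = 0.9672
ΔR = 0.9672 − 0.68 = 0.2872

0.2872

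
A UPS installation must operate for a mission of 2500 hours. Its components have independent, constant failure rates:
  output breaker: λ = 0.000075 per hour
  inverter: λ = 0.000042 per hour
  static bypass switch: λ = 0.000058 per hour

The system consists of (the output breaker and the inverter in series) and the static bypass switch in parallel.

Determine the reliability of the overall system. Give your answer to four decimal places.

0.9658

R(output breaker) = exp(−0.000075 × 2500) = 0.829029
R(inverter) = exp(−0.000042 × 2500) = 0.900325
R(static bypass switch) = exp(−0.000058 × 2500) = 0.865022
Series (output breaker and inverter): 0.829029 × 0.900325 = 0.746396
Parallel ([0.746396] and static bypass switch): 1 − (1 − 0.746396)(1 − 0.865022) = 0.9658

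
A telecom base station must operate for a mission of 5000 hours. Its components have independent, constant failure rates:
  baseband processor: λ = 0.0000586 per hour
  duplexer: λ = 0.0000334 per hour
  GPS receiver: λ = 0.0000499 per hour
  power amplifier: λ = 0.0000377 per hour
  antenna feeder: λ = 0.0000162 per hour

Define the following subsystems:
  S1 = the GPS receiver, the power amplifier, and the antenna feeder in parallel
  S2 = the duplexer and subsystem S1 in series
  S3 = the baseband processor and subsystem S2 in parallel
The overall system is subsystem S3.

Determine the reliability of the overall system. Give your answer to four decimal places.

0.9603

R(baseband processor) = exp(−0.0000586 × 5000) = 0.746022
R(duplexer) = exp(−0.0000334 × 5000) = 0.846200
R(GPS receiver) = exp(−0.0000499 × 5000) = 0.779190
R(power amplifier) = exp(−0.0000377 × 5000) = 0.828201
R(antenna feeder) = exp(−0.0000162 × 5000) = 0.922194
Parallel (GPS receiver, power amplifier, and antenna feeder): 1 − (1 − 0.779190)(1 − 0.828201)(1 − 0.922194) = 0.997048
Series (duplexer and [0.997048]): 0.846200 × 0.997048 = 0.843702
Parallel (baseband processor and [0.843702]): 1 − (1 − 0.746022)(1 − 0.843702) = 0.9603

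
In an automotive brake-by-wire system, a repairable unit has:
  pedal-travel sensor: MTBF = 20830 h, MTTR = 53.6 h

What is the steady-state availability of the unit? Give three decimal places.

0.997

A(pedal-travel sensor) = MTBF/(MTBF+MTTR) = 20830/(20830+53.6) = 0.997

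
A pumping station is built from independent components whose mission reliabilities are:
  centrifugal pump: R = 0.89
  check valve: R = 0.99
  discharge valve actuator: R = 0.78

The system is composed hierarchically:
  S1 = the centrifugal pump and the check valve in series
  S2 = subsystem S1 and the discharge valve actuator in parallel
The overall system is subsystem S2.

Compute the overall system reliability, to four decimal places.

0.9738

Series (centrifugal pump and check valve): 0.890000 × 0.990000 = 0.881100
Parallel ([0.881100] and discharge valve actuator): 1 − (1 − 0.881100)(1 − 0.780000) = 0.9738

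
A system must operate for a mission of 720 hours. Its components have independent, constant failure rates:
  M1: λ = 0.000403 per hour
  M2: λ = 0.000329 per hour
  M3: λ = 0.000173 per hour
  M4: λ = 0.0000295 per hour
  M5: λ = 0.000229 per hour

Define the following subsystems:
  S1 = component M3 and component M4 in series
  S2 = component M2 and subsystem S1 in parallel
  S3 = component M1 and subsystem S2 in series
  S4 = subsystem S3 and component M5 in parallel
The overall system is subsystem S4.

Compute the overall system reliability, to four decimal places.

0.9585

R(M1) = exp(−0.000403 × 720) = 0.748144
R(M2) = exp(−0.000329 × 720) = 0.789086
R(M3) = exp(−0.000173 × 720) = 0.882885
R(M4) = exp(−0.0000295 × 720) = 0.978984
R(M5) = exp(−0.000229 × 720) = 0.847995
Series (M3 and M4): 0.882885 × 0.978984 = 0.864330
Parallel (M2 and [0.864330]): 1 − (1 − 0.789086)(1 − 0.864330) = 0.971385
Series (M1 and [0.971385]): 0.748144 × 0.971385 = 0.726736
Parallel ([0.726736] and M5): 1 − (1 − 0.726736)(1 − 0.847995) = 0.9585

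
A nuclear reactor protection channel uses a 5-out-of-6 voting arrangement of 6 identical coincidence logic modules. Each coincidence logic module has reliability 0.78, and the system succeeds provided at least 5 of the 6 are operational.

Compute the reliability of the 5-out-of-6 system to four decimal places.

0.6063

R = Σ_{i=5}^{6} C(6,i) p^i (1−p)^{6−i} with p = 0.78
C(6,5)·0.78^5·0.22^1 = 0.381107
C(6,6)·0.78^6·0.22^0 = 0.225200
Sum = 0.6063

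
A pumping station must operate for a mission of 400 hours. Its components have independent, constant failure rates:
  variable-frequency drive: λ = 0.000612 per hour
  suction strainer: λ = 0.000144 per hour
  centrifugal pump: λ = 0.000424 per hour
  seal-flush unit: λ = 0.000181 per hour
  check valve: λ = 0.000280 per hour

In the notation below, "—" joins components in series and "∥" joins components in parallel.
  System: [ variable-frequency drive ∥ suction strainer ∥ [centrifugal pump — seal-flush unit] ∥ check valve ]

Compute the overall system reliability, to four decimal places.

R(variable-frequency drive) = exp(−0.000612 × 400) = 0.782861
R(suction strainer) = exp(−0.000144 × 400) = 0.944027
R(centrifugal pump) = exp(−0.000424 × 400) = 0.844002
R(seal-flush unit) = exp(−0.000181 × 400) = 0.930159
R(check valve) = exp(−0.000280 × 400) = 0.894044
Series (centrifugal pump and seal-flush unit): 0.844002 × 0.930159 = 0.785056
Parallel (variable-frequency drive, suction strainer, [0.785056], and check valve): 1 − (1 − 0.782861)(1 − 0.944027)(1 − 0.785056)(1 − 0.894044) = 0.9997

0.9997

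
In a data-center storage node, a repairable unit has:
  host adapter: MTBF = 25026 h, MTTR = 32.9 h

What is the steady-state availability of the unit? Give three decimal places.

0.999

A(host adapter) = MTBF/(MTBF+MTTR) = 25026/(25026+32.9) = 0.999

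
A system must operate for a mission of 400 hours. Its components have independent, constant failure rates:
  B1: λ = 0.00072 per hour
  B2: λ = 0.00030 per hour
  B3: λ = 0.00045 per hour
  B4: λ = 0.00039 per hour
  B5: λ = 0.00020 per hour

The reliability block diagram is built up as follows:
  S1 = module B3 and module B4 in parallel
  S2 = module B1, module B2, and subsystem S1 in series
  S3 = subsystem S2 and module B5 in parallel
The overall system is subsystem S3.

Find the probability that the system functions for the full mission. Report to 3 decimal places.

R(B1) = exp(−0.00072 × 400) = 0.74976
R(B2) = exp(−0.00030 × 400) = 0.88692
R(B3) = exp(−0.00045 × 400) = 0.83527
R(B4) = exp(−0.00039 × 400) = 0.85556
R(B5) = exp(−0.00020 × 400) = 0.92312
Parallel (B3 and B4): 1 − (1 − 0.83527)(1 − 0.85556) = 0.97621
Series (B1, B2, and [0.97621]): 0.74976 × 0.88692 × 0.97621 = 0.64916
Parallel ([0.64916] and B5): 1 − (1 − 0.64916)(1 − 0.92312) = 0.973

0.973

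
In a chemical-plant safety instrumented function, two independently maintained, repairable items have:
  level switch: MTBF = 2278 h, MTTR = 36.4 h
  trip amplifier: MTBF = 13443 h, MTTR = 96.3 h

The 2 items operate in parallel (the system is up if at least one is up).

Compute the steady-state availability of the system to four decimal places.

0.9999

A(level switch) = MTBF/(MTBF+MTTR) = 2278/(2278+36.4) = 0.984272
A(trip amplifier) = MTBF/(MTBF+MTTR) = 13443/(13443+96.3) = 0.992887
Parallel availability: 1 − (1 − 0.984272)(1 − 0.992887) = 0.9999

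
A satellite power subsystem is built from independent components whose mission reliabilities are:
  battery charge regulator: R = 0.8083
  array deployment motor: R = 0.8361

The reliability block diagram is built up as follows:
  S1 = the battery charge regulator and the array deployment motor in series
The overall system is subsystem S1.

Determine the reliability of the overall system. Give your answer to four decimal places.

0.6758

Series (battery charge regulator and array deployment motor): 0.808300 × 0.836100 = 0.6758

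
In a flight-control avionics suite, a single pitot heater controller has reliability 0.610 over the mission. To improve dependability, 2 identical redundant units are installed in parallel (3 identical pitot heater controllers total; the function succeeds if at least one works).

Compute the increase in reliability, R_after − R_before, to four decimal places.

0.3307

R_before = 0.610
R_after = 1 − (1 − 0.610)^3 = 0.9407
ΔR = 0.9407 − 0.610 = 0.3307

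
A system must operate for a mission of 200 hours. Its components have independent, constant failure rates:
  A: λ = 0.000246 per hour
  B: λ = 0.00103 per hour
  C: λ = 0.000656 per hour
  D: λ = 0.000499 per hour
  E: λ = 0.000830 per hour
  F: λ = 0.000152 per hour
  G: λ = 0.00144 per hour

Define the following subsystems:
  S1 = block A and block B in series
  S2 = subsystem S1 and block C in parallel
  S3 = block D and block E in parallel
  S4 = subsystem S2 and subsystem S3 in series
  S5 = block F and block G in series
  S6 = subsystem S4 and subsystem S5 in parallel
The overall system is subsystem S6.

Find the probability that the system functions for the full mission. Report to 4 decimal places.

R(A) = exp(−0.000246 × 200) = 0.951991
R(B) = exp(−0.00103 × 200) = 0.813833
R(C) = exp(−0.000656 × 200) = 0.877042
R(D) = exp(−0.000499 × 200) = 0.905018
R(E) = exp(−0.000830 × 200) = 0.847046
R(F) = exp(−0.000152 × 200) = 0.970057
R(G) = exp(−0.00144 × 200) = 0.749762
Series (A and B): 0.951991 × 0.813833 = 0.774762
Parallel ([0.774762] and C): 1 − (1 − 0.774762)(1 − 0.877042) = 0.972305
Parallel (D and E): 1 − (1 − 0.905018)(1 − 0.847046) = 0.985472
Series ([0.972305] and [0.985472]): 0.972305 × 0.985472 = 0.958179
Series (F and G): 0.970057 × 0.749762 = 0.727312
Parallel ([0.958179] and [0.727312]): 1 − (1 − 0.958179)(1 − 0.727312) = 0.9886

0.9886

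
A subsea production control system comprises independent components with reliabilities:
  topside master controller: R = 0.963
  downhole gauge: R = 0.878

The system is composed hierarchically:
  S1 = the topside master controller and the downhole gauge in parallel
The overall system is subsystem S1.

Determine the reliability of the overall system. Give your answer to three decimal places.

Parallel (topside master controller and downhole gauge): 1 − (1 − 0.96300)(1 − 0.87800) = 0.995

0.995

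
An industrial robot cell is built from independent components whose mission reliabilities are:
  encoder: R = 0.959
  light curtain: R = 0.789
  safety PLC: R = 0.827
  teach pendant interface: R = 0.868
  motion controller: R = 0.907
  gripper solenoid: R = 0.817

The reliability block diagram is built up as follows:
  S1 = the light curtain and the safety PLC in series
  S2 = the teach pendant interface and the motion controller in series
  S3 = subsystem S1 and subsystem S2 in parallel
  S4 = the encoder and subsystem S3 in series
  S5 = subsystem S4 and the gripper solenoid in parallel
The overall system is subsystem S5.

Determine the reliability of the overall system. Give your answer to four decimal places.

Series (light curtain and safety PLC): 0.789000 × 0.827000 = 0.652503
Series (teach pendant interface and motion controller): 0.868000 × 0.907000 = 0.787276
Parallel ([0.652503] and [0.787276]): 1 − (1 − 0.652503)(1 − 0.787276) = 0.926079
Series (encoder and [0.926079]): 0.959000 × 0.926079 = 0.888110
Parallel ([0.888110] and gripper solenoid): 1 − (1 − 0.888110)(1 − 0.817000) = 0.9795

0.9795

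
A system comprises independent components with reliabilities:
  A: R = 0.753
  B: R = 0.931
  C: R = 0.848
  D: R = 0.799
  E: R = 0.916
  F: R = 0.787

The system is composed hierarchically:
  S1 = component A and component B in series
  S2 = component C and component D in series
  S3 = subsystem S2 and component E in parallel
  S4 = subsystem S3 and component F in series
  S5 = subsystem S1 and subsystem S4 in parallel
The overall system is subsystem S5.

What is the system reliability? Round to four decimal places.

Series (A and B): 0.753000 × 0.931000 = 0.701043
Series (C and D): 0.848000 × 0.799000 = 0.677552
Parallel ([0.677552] and E): 1 − (1 − 0.677552)(1 − 0.916000) = 0.972914
Series ([0.972914] and F): 0.972914 × 0.787000 = 0.765683
Parallel ([0.701043] and [0.765683]): 1 − (1 − 0.701043)(1 − 0.765683) = 0.9299

0.9299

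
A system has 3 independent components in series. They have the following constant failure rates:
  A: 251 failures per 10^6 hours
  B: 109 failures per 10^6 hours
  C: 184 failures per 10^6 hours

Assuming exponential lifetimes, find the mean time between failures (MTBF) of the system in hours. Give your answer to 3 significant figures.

1840

Series of exponential components: λ_sys = Σ λ_i
λ_sys = 0.000251 + 0.000109 + 0.000184 = 5.4400e-04 /h
MTBF = 1 / λ_sys = 1840 h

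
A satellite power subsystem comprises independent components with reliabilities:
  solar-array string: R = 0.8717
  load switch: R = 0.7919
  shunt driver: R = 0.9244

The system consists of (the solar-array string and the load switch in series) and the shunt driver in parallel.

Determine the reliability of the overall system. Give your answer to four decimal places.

Series (solar-array string and load switch): 0.871700 × 0.791900 = 0.690299
Parallel ([0.690299] and shunt driver): 1 − (1 − 0.690299)(1 − 0.924400) = 0.9766

0.9766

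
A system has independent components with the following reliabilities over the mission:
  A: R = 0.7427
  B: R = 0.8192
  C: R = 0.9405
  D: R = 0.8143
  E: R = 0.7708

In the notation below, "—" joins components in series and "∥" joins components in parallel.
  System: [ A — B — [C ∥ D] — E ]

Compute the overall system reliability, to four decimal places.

0.4638

Parallel (C and D): 1 − (1 − 0.940500)(1 − 0.814300) = 0.988951
Series (A, B, [0.988951], and E): 0.742700 × 0.819200 × 0.988951 × 0.770800 = 0.4638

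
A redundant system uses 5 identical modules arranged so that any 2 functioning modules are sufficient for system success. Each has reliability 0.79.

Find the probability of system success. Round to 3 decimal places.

0.992

R = Σ_{i=2}^{5} C(5,i) p^i (1−p)^{5−i} with p = 0.79
C(5,2)·0.79^2·0.21^3 = 0.05780
C(5,3)·0.79^3·0.21^2 = 0.21743
C(5,4)·0.79^4·0.21^1 = 0.40898
C(5,5)·0.79^5·0.21^0 = 0.30771
Sum = 0.992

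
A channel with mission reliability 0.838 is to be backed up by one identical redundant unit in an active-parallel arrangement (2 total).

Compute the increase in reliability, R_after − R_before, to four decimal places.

R_before = 0.838
R_after = 1 − (1 − 0.838)^2 = 0.9738
ΔR = 0.9738 − 0.838 = 0.1358

0.1358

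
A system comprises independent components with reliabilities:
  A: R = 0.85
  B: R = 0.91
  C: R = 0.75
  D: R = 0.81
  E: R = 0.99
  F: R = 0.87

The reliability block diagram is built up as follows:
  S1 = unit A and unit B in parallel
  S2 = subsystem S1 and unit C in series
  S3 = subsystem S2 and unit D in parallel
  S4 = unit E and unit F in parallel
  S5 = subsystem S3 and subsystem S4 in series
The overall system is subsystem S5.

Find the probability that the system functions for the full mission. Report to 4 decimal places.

0.9493

Parallel (A and B): 1 − (1 − 0.850000)(1 − 0.910000) = 0.986500
Series ([0.986500] and C): 0.986500 × 0.750000 = 0.739875
Parallel ([0.739875] and D): 1 − (1 − 0.739875)(1 − 0.810000) = 0.950576
Parallel (E and F): 1 − (1 − 0.990000)(1 − 0.870000) = 0.998700
Series ([0.950576] and [0.998700]): 0.950576 × 0.998700 = 0.9493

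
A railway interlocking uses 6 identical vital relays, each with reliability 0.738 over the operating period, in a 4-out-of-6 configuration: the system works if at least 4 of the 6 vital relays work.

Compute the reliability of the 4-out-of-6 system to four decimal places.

0.8111

R = Σ_{i=4}^{6} C(6,i) p^i (1−p)^{6−i} with p = 0.738
C(6,4)·0.738^4·0.262^2 = 0.305435
C(6,5)·0.738^5·0.262^1 = 0.344139
C(6,6)·0.738^6·0.262^0 = 0.161562
Sum = 0.8111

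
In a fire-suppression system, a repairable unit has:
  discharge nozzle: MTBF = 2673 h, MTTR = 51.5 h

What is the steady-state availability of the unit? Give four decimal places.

A(discharge nozzle) = MTBF/(MTBF+MTTR) = 2673/(2673+51.5) = 0.9811

0.9811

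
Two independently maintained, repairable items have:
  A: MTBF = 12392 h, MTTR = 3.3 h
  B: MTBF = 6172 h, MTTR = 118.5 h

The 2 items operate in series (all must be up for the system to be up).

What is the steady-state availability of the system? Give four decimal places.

A(A) = MTBF/(MTBF+MTTR) = 12392/(12392+3.3) = 0.999734
A(B) = MTBF/(MTBF+MTTR) = 6172/(6172+118.5) = 0.981162
Series availability: 0.999734 × 0.981162 = 0.9809

0.9809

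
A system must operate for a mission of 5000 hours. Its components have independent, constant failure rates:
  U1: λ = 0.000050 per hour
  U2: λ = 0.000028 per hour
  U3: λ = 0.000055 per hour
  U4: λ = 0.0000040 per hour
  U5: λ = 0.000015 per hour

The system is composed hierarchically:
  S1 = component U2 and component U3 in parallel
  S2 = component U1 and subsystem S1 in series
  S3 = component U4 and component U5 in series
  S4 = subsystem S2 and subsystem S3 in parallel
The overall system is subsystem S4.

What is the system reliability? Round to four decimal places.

0.9777

R(U1) = exp(−0.000050 × 5000) = 0.778801
R(U2) = exp(−0.000028 × 5000) = 0.869358
R(U3) = exp(−0.000055 × 5000) = 0.759572
R(U4) = exp(−0.0000040 × 5000) = 0.980199
R(U5) = exp(−0.000015 × 5000) = 0.927743
Parallel (U2 and U3): 1 − (1 − 0.869358)(1 − 0.759572) = 0.968590
Series (U1 and [0.968590]): 0.778801 × 0.968590 = 0.754339
Series (U4 and U5): 0.980199 × 0.927743 = 0.909373
Parallel ([0.754339] and [0.909373]): 1 − (1 − 0.754339)(1 − 0.909373) = 0.9777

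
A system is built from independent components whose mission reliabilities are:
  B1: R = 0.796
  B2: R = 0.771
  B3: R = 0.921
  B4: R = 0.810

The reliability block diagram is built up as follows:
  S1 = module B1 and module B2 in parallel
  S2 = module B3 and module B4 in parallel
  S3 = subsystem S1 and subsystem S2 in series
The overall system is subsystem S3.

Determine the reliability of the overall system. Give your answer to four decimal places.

Parallel (B1 and B2): 1 − (1 − 0.796000)(1 − 0.771000) = 0.953284
Parallel (B3 and B4): 1 − (1 − 0.921000)(1 − 0.810000) = 0.984990
Series ([0.953284] and [0.984990]): 0.953284 × 0.984990 = 0.9390

0.9390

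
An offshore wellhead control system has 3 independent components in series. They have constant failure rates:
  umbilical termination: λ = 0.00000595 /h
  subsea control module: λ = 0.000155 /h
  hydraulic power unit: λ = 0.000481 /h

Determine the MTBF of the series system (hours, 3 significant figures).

1560

Series of exponential components: λ_sys = Σ λ_i
λ_sys = 0.00000595 + 0.000155 + 0.000481 = 6.4195e-04 /h
MTBF = 1 / λ_sys = 1560 h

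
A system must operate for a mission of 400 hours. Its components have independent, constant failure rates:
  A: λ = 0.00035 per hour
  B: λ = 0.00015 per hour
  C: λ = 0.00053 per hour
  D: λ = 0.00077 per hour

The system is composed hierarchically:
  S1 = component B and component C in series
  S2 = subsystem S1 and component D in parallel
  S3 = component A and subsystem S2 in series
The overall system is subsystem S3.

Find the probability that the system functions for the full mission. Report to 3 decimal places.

0.814

R(A) = exp(−0.00035 × 400) = 0.86936
R(B) = exp(−0.00015 × 400) = 0.94176
R(C) = exp(−0.00053 × 400) = 0.80896
R(D) = exp(−0.00077 × 400) = 0.73492
Series (B and C): 0.94176 × 0.80896 = 0.76185
Parallel ([0.76185] and D): 1 − (1 − 0.76185)(1 − 0.73492) = 0.93687
Series (A and [0.93687]): 0.86936 × 0.93687 = 0.814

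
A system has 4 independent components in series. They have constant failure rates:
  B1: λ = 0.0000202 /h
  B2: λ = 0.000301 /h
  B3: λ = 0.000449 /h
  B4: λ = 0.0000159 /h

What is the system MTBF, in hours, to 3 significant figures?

Series of exponential components: λ_sys = Σ λ_i
λ_sys = 0.0000202 + 0.000301 + 0.000449 + 0.0000159 = 7.8610e-04 /h
MTBF = 1 / λ_sys = 1270 h

1270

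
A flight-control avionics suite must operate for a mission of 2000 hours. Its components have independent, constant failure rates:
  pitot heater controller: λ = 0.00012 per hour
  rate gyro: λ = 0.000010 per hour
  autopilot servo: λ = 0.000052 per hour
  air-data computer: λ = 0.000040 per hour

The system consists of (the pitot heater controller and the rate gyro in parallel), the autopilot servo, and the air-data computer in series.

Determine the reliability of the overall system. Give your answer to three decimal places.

0.828

R(pitot heater controller) = exp(−0.00012 × 2000) = 0.78663
R(rate gyro) = exp(−0.000010 × 2000) = 0.98020
R(autopilot servo) = exp(−0.000052 × 2000) = 0.90123
R(air-data computer) = exp(−0.000040 × 2000) = 0.92312
Parallel (pitot heater controller and rate gyro): 1 − (1 − 0.78663)(1 − 0.98020) = 0.99578
Series ([0.99578], autopilot servo, and air-data computer): 0.99578 × 0.90123 × 0.92312 = 0.828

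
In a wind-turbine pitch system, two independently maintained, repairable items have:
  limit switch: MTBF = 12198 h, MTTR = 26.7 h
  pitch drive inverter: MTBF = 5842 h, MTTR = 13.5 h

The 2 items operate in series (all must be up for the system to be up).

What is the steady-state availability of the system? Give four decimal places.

A(limit switch) = MTBF/(MTBF+MTTR) = 12198/(12198+26.7) = 0.997816
A(pitch drive inverter) = MTBF/(MTBF+MTTR) = 5842/(5842+13.5) = 0.997694
Series availability: 0.997816 × 0.997694 = 0.9955

0.9955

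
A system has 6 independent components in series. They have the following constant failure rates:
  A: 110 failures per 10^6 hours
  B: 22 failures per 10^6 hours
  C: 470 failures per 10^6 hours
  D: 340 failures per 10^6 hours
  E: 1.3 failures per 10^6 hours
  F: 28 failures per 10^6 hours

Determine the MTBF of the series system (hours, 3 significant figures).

1030

Series of exponential components: λ_sys = Σ λ_i
λ_sys = 0.00011 + 0.000022 + 0.00047 + 0.00034 + 0.0000013 + 0.000028 = 9.7130e-04 /h
MTBF = 1 / λ_sys = 1030 h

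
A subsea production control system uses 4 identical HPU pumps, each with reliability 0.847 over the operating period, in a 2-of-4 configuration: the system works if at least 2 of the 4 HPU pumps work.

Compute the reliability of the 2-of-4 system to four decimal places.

R = Σ_{i=2}^{4} C(4,i) p^i (1−p)^{4−i} with p = 0.847
C(4,2)·0.847^2·0.153^2 = 0.100763
C(4,3)·0.847^3·0.153^1 = 0.371879
C(4,4)·0.847^4·0.153^0 = 0.514676
Sum = 0.9873

0.9873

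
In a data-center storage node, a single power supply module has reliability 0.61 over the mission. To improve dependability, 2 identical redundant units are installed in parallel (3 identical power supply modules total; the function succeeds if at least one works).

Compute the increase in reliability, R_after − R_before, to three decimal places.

0.331

R_before = 0.61
R_after = 1 − (1 − 0.61)^3 = 0.941
ΔR = 0.941 − 0.61 = 0.331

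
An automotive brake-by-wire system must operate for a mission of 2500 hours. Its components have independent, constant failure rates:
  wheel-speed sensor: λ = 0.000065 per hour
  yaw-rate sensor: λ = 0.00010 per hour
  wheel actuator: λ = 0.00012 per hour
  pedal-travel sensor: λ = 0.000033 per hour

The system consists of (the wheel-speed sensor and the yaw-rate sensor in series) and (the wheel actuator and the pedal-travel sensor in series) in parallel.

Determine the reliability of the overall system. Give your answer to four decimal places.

R(wheel-speed sensor) = exp(−0.000065 × 2500) = 0.850016
R(yaw-rate sensor) = exp(−0.00010 × 2500) = 0.778801
R(wheel actuator) = exp(−0.00012 × 2500) = 0.740818
R(pedal-travel sensor) = exp(−0.000033 × 2500) = 0.920811
Series (wheel-speed sensor and yaw-rate sensor): 0.850016 × 0.778801 = 0.661993
Series (wheel actuator and pedal-travel sensor): 0.740818 × 0.920811 = 0.682153
Parallel ([0.661993] and [0.682153]): 1 − (1 − 0.661993)(1 − 0.682153) = 0.8926

0.8926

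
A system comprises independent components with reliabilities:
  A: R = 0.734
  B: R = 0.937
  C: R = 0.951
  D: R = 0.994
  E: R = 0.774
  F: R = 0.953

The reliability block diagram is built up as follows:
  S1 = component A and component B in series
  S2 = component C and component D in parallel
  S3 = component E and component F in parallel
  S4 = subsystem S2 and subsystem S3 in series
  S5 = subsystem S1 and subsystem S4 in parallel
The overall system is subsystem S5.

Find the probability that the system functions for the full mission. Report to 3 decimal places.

Series (A and B): 0.73400 × 0.93700 = 0.68776
Parallel (C and D): 1 − (1 − 0.95100)(1 − 0.99400) = 0.99971
Parallel (E and F): 1 − (1 − 0.77400)(1 − 0.95300) = 0.98938
Series ([0.99971] and [0.98938]): 0.99971 × 0.98938 = 0.98909
Parallel ([0.68776] and [0.98909]): 1 − (1 − 0.68776)(1 − 0.98909) = 0.997

0.997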